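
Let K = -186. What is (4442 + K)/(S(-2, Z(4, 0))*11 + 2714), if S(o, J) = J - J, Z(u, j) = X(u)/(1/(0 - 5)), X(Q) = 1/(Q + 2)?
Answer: 2128/1357 ≈ 1.5682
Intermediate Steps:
X(Q) = 1/(2 + Q)
Z(u, j) = -5/(2 + u) (Z(u, j) = 1/((2 + u)*(1/(0 - 5))) = 1/((2 + u)*(1/(-5))) = 1/((2 + u)*(-⅕)) = -5/(2 + u))
S(o, J) = 0
(4442 + K)/(S(-2, Z(4, 0))*11 + 2714) = (4442 - 186)/(0*11 + 2714) = 4256/(0 + 2714) = 4256/2714 = 4256*(1/2714) = 2128/1357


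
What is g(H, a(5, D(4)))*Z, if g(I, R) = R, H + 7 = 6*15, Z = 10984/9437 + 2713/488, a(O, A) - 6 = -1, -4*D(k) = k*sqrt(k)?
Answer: 154813865/4605256 ≈ 33.617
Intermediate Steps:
D(k) = -k**(3/2)/4 (D(k) = -k*sqrt(k)/4 = -k**(3/2)/4)
a(O, A) = 5 (a(O, A) = 6 - 1 = 5)
Z = 30962773/4605256 (Z = 10984*(1/9437) + 2713*(1/488) = 10984/9437 + 2713/488 = 30962773/4605256 ≈ 6.7234)
H = 83 (H = -7 + 6*15 = -7 + 90 = 83)
g(H, a(5, D(4)))*Z = 5*(30962773/4605256) = 154813865/4605256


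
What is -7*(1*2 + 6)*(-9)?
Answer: 504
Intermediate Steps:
-7*(1*2 + 6)*(-9) = -7*(2 + 6)*(-9) = -7*8*(-9) = -56*(-9) = 504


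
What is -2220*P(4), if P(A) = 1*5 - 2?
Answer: -6660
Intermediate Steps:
P(A) = 3 (P(A) = 5 - 2 = 3)
-2220*P(4) = -2220*3 = -6660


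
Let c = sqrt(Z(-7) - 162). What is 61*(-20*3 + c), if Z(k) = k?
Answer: -3660 + 793*I ≈ -3660.0 + 793.0*I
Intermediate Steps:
c = 13*I (c = sqrt(-7 - 162) = sqrt(-169) = 13*I ≈ 13.0*I)
61*(-20*3 + c) = 61*(-20*3 + 13*I) = 61*(-60 + 13*I) = -3660 + 793*I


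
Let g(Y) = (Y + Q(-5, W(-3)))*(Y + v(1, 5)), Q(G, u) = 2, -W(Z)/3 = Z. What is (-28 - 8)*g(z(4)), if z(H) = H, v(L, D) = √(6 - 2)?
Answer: -1296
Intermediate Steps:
v(L, D) = 2 (v(L, D) = √4 = 2)
W(Z) = -3*Z
g(Y) = (2 + Y)² (g(Y) = (Y + 2)*(Y + 2) = (2 + Y)*(2 + Y) = (2 + Y)²)
(-28 - 8)*g(z(4)) = (-28 - 8)*(4 + 4² + 4*4) = -36*(4 + 16 + 16) = -36*36 = -1296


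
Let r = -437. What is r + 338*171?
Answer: 57361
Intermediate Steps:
r + 338*171 = -437 + 338*171 = -437 + 57798 = 57361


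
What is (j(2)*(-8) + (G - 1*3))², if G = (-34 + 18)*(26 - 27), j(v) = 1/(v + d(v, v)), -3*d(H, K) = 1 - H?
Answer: 4489/49 ≈ 91.612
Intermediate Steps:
d(H, K) = -⅓ + H/3 (d(H, K) = -(1 - H)/3 = -⅓ + H/3)
j(v) = 1/(-⅓ + 4*v/3) (j(v) = 1/(v + (-⅓ + v/3)) = 1/(-⅓ + 4*v/3))
G = 16 (G = -16*(-1) = 16)
(j(2)*(-8) + (G - 1*3))² = ((3/(-1 + 4*2))*(-8) + (16 - 1*3))² = ((3/(-1 + 8))*(-8) + (16 - 3))² = ((3/7)*(-8) + 13)² = (-24/7 + 13)² = (67/7)² = 4489/49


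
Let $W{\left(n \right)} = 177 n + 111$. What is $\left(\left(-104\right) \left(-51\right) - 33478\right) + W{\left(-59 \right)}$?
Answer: $-38506$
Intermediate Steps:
$W{\left(n \right)} = 111 + 177 n$
$\left(\left(-104\right) \left(-51\right) - 33478\right) + W{\left(-59 \right)} = \left(\left(-104\right) \left(-51\right) - 33478\right) + \left(111 + 177 \left(-59\right)\right) = \left(5304 - 33478\right) + \left(111 - 10443\right) = -28174 - 10332 = -38506$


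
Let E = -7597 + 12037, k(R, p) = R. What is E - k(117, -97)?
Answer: 4323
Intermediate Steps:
E = 4440
E - k(117, -97) = 4440 - 1*117 = 4440 - 117 = 4323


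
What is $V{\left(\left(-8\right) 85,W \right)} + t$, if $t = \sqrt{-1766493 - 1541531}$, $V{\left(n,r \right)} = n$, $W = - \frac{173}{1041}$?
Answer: $-680 + 2 i \sqrt{827006} \approx -680.0 + 1818.8 i$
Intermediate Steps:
$W = - \frac{173}{1041}$ ($W = \left(-173\right) \frac{1}{1041} = - \frac{173}{1041} \approx -0.16619$)
$t = 2 i \sqrt{827006}$ ($t = \sqrt{-3308024} = 2 i \sqrt{827006} \approx 1818.8 i$)
$V{\left(\left(-8\right) 85,W \right)} + t = \left(-8\right) 85 + 2 i \sqrt{827006} = -680 + 2 i \sqrt{827006}$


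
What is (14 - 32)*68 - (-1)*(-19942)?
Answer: -21166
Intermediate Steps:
(14 - 32)*68 - (-1)*(-19942) = -18*68 - 1*19942 = -1224 - 19942 = -21166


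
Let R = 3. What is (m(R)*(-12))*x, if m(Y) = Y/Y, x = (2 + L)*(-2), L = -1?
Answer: 24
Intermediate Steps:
x = -2 (x = (2 - 1)*(-2) = 1*(-2) = -2)
m(Y) = 1
(m(R)*(-12))*x = (1*(-12))*(-2) = -12*(-2) = 24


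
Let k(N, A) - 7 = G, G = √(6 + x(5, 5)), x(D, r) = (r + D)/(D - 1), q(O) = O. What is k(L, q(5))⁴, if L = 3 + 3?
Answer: (14 + √34)⁴/16 ≈ 9666.2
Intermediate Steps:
x(D, r) = (D + r)/(-1 + D)
L = 6
G = √34/2 (G = √(6 + (5 + 5)/(-1 + 5)) = √(6 + 10/4) = √(6 + (¼)*10) = √(6 + 5/2) = √(17/2) = √34/2 ≈ 2.9155)
k(N, A) = 7 + √34/2
k(L, q(5))⁴ = (7 + √34/2)⁴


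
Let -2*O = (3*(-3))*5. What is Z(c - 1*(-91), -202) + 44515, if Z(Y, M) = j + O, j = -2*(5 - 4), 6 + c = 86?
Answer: 89071/2 ≈ 44536.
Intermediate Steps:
c = 80 (c = -6 + 86 = 80)
O = 45/2 (O = -3*(-3)*5/2 = -(-9)*5/2 = -½*(-45) = 45/2 ≈ 22.500)
j = -2 (j = -2*1 = -2)
Z(Y, M) = 41/2 (Z(Y, M) = -2 + 45/2 = 41/2)
Z(c - 1*(-91), -202) + 44515 = 41/2 + 44515 = 89071/2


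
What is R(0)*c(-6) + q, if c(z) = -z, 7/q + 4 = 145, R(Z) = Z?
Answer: 7/141 ≈ 0.049645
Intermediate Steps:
q = 7/141 (q = 7/(-4 + 145) = 7/141 ≈ 0.049645)
R(0)*c(-6) + q = 0*(-1*(-6)) + 7/141 = 0*6 + 7/141 = 0 + 7/141 = 7/141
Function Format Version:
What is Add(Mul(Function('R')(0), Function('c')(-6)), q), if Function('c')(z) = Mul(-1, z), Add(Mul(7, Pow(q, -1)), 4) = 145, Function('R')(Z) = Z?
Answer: Rational(7, 141) ≈ 0.049645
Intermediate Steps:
q = Rational(7, 141) (q = Mul(7, Pow(Add(-4, 145), -1)) = Mul(7, Pow(141, -1)) = Mul(7, Rational(1, 141)) = Rational(7, 141) ≈ 0.049645)
Add(Mul(Function('R')(0), Function('c')(-6)), q) = Add(Mul(0, Mul(-1, -6)), Rational(7, 141)) = Add(Mul(0, 6), Rational(7, 141)) = Add(0, Rational(7, 141)) = Rational(7, 141)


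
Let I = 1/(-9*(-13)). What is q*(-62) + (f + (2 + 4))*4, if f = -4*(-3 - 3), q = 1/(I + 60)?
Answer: 835266/7021 ≈ 118.97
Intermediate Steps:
I = 1/117 ≈ 0.0085470
q = 117/7021 (q = 1/(1/117 + 60) = 1/(7021/117) = 117/7021 ≈ 0.016664)
f = 24 (f = -4*(-6) = 24)
q*(-62) + (f + (2 + 4))*4 = (117/7021)*(-62) + (24 + (2 + 4))*4 = -7254/7021 + (24 + 6)*4 = -7254/7021 + 30*4 = -7254/7021 + 120 = 835266/7021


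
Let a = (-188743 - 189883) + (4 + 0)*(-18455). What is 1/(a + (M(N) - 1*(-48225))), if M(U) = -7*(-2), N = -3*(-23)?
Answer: -1/404207 ≈ -2.4740e-6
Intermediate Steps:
N = 69
M(U) = 14
a = -452446 (a = -378626 + 4*(-18455) = -378626 - 73820 = -452446)
1/(a + (M(N) - 1*(-48225))) = 1/(-452446 + (14 - 1*(-48225))) = 1/(-452446 + (14 + 48225)) = 1/(-452446 + 48239) = 1/(-404207) = -1/404207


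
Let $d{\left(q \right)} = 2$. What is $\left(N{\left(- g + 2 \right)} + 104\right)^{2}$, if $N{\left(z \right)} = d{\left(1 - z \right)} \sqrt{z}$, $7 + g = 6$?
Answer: $10828 + 416 \sqrt{3} \approx 11549.0$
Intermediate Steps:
$g = -1$ ($g = -7 + 6 = -1$)
$N{\left(z \right)} = 2 \sqrt{z}$
$\left(N{\left(- g + 2 \right)} + 104\right)^{2} = \left(2 \sqrt{\left(-1\right) \left(-1\right) + 2} + 104\right)^{2} = \left(2 \sqrt{1 + 2} + 104\right)^{2} = \left(2 \sqrt{3} + 104\right)^{2} = \left(104 + 2 \sqrt{3}\right)^{2}$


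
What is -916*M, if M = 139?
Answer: -127324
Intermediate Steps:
-916*M = -916*139 = -127324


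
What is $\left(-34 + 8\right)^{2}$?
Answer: $676$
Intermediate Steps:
$\left(-34 + 8\right)^{2} = \left(-26\right)^{2} = 676$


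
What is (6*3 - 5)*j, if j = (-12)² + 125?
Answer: 3497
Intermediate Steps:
j = 269 (j = 144 + 125 = 269)
(6*3 - 5)*j = (6*3 - 5)*269 = (18 - 5)*269 = 13*269 = 3497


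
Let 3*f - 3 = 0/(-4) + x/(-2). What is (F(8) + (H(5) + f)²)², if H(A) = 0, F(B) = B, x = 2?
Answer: 5776/81 ≈ 71.309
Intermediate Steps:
f = ⅔ (f = 1 + (0/(-4) + 2/(-2))/3 = 1 + (0*(-¼) + 2*(-½))/3 = 1 + (0 - 1)/3 = 1 + (⅓)*(-1) = 1 - ⅓ = ⅔ ≈ 0.66667)
(F(8) + (H(5) + f)²)² = (8 + (0 + ⅔)²)² = (8 + (⅔)²)² = (8 + 4/9)² = (76/9)² = 5776/81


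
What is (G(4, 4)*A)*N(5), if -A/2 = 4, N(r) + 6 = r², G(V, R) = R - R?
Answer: 0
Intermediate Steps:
G(V, R) = 0
N(r) = -6 + r²
A = -8 (A = -2*4 = -8)
(G(4, 4)*A)*N(5) = (0*(-8))*(-6 + 5²) = 0*(-6 + 25) = 0*19 = 0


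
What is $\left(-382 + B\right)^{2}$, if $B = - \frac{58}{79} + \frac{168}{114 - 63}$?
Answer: $\frac{259679929744}{1803649} \approx 1.4397 \cdot 10^{5}$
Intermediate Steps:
$B = \frac{3438}{1343}$ ($B = \left(-58\right) \frac{1}{79} + \frac{168}{51} = - \frac{58}{79} + 168 \cdot \frac{1}{51} = - \frac{58}{79} + \frac{56}{17} = \frac{3438}{1343} \approx 2.5599$)
$\left(-382 + B\right)^{2} = \left(-382 + \frac{3438}{1343}\right)^{2} = \left(- \frac{509588}{1343}\right)^{2} = \frac{259679929744}{1803649}$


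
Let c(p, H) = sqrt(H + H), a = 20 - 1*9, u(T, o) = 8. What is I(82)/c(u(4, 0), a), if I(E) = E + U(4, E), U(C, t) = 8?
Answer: 45*sqrt(22)/11 ≈ 19.188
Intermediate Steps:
a = 11 (a = 20 - 9 = 11)
c(p, H) = sqrt(2)*sqrt(H) (c(p, H) = sqrt(2*H) = sqrt(2)*sqrt(H))
I(E) = 8 + E (I(E) = E + 8 = 8 + E)
I(82)/c(u(4, 0), a) = (8 + 82)/((sqrt(2)*sqrt(11))) = 90/(sqrt(22)) = 90*(sqrt(22)/22) = 45*sqrt(22)/11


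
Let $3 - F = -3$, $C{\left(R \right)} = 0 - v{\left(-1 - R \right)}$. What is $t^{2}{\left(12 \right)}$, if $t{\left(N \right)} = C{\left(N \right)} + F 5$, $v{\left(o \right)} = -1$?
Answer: $961$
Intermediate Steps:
$C{\left(R \right)} = 1$ ($C{\left(R \right)} = 0 - -1 = 0 + 1 = 1$)
$F = 6$ ($F = 3 - -3 = 3 + 3 = 6$)
$t{\left(N \right)} = 31$ ($t{\left(N \right)} = 1 + 6 \cdot 5 = 1 + 30 = 31$)
$t^{2}{\left(12 \right)} = 31^{2} = 961$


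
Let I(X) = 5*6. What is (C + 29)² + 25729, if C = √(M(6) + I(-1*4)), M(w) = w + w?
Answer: 26612 + 58*√42 ≈ 26988.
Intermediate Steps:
M(w) = 2*w
I(X) = 30
C = √42 (C = √(2*6 + 30) = √(12 + 30) = √42 ≈ 6.4807)
(C + 29)² + 25729 = (√42 + 29)² + 25729 = (29 + √42)² + 25729 = 25729 + (29 + √42)²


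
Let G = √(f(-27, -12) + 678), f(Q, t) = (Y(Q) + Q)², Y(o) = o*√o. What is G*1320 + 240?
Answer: 240 + 1320*√(-18276 + 4374*I*√3) ≈ 36486.0 + 1.8209e+5*I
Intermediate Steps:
Y(o) = o^(3/2)
f(Q, t) = (Q + Q^(3/2))² (f(Q, t) = (Q^(3/2) + Q)² = (Q + Q^(3/2))²)
G = √(678 + (-27 - 81*I*√3)²) (G = √((-27 + (-27)^(3/2))² + 678) = √((-27 - 81*I*√3)² + 678) = √(678 + (-27 - 81*I*√3)²) ≈ 27.459 + 137.95*I)
G*1320 + 240 = √(-18276 + 4374*I*√3)*1320 + 240 = 1320*√(-18276 + 4374*I*√3) + 240 = 240 + 1320*√(-18276 + 4374*I*√3)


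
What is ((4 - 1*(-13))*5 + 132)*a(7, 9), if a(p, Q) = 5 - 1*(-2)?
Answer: 1519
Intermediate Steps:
a(p, Q) = 7 (a(p, Q) = 5 + 2 = 7)
((4 - 1*(-13))*5 + 132)*a(7, 9) = ((4 - 1*(-13))*5 + 132)*7 = ((4 + 13)*5 + 132)*7 = (17*5 + 132)*7 = (85 + 132)*7 = 217*7 = 1519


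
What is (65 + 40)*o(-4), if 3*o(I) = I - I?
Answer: 0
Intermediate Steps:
o(I) = 0 (o(I) = (I - I)/3 = (1/3)*0 = 0)
(65 + 40)*o(-4) = (65 + 40)*0 = 105*0 = 0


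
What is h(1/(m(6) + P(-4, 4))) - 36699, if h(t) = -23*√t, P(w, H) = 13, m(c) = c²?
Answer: -256916/7 ≈ -36702.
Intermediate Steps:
h(1/(m(6) + P(-4, 4))) - 36699 = -23/√(6² + 13) - 36699 = -23/√(36 + 13) - 36699 = -23*√(1/49) - 36699 = -23*⅐ - 36699 = -23/7 - 36699 = -256916/7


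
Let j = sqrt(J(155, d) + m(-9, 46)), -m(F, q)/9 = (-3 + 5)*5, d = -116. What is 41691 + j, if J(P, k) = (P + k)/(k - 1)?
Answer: 41691 + I*sqrt(813)/3 ≈ 41691.0 + 9.5044*I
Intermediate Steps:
J(P, k) = (P + k)/(-1 + k)
m(F, q) = -90 (m(F, q) = -9*(-3 + 5)*5 = -18*5 = -9*10 = -90)
j = I*sqrt(813)/3 (j = sqrt((155 - 116)/(-1 - 116) - 90) = sqrt(39/(-117) - 90) = sqrt(-1/117*39 - 90) = sqrt(-1/3 - 90) = sqrt(-271/3) = I*sqrt(813)/3 ≈ 9.5044*I)
41691 + j = 41691 + I*sqrt(813)/3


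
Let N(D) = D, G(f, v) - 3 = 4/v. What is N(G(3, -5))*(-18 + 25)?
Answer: 77/5 ≈ 15.400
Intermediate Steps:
G(f, v) = 3 + 4/v
N(G(3, -5))*(-18 + 25) = (3 + 4/(-5))*(-18 + 25) = (3 + 4*(-⅕))*7 = (3 - ⅘)*7 = (11/5)*7 = 77/5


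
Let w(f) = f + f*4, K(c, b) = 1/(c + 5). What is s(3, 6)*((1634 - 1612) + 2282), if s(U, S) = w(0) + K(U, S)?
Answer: 288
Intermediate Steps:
K(c, b) = 1/(5 + c)
w(f) = 5*f (w(f) = f + 4*f = 5*f)
s(U, S) = 1/(5 + U) (s(U, S) = 5*0 + 1/(5 + U) = 0 + 1/(5 + U) = 1/(5 + U))
s(3, 6)*((1634 - 1612) + 2282) = ((1634 - 1612) + 2282)/(5 + 3) = (22 + 2282)/8 = (⅛)*2304 = 288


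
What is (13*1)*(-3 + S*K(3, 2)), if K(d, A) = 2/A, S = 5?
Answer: 26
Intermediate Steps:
(13*1)*(-3 + S*K(3, 2)) = (13*1)*(-3 + 5*(2/2)) = 13*(-3 + 5*(2*(1/2))) = 13*(-3 + 5*1) = 13*(-3 + 5) = 13*2 = 26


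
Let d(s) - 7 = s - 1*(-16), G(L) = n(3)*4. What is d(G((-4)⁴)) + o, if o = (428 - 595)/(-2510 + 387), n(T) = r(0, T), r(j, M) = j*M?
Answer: 48996/2123 ≈ 23.079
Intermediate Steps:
r(j, M) = M*j
n(T) = 0 (n(T) = T*0 = 0)
G(L) = 0 (G(L) = 0*4 = 0)
d(s) = 23 + s (d(s) = 7 + (s - 1*(-16)) = 7 + (s + 16) = 7 + (16 + s) = 23 + s)
o = 167/2123 (o = -167/(-2123) = -167*(-1/2123) = 167/2123 ≈ 0.078662)
d(G((-4)⁴)) + o = (23 + 0) + 167/2123 = 23 + 167/2123 = 48996/2123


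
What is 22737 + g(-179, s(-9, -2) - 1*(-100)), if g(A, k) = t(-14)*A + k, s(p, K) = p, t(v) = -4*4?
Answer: 25692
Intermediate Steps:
t(v) = -16
g(A, k) = k - 16*A (g(A, k) = -16*A + k = k - 16*A)
22737 + g(-179, s(-9, -2) - 1*(-100)) = 22737 + ((-9 - 1*(-100)) - 16*(-179)) = 22737 + ((-9 + 100) + 2864) = 22737 + (91 + 2864) = 22737 + 2955 = 25692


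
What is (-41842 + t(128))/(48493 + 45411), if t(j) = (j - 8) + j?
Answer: -20797/46952 ≈ -0.44294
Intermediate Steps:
t(j) = -8 + 2*j (t(j) = (-8 + j) + j = -8 + 2*j)
(-41842 + t(128))/(48493 + 45411) = (-41842 + (-8 + 2*128))/(48493 + 45411) = (-41842 + (-8 + 256))/93904 = (-41842 + 248)*(1/93904) = -41594*1/93904 = -20797/46952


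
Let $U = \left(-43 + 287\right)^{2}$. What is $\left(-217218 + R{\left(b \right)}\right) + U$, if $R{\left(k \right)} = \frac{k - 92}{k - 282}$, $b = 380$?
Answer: $- \frac{7726274}{49} \approx -1.5768 \cdot 10^{5}$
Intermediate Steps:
$R{\left(k \right)} = \frac{-92 + k}{-282 + k}$
$U = 59536$ ($U = 244^{2} = 59536$)
$\left(-217218 + R{\left(b \right)}\right) + U = \left(-217218 + \frac{-92 + 380}{-282 + 380}\right) + 59536 = \left(-217218 + \frac{1}{98} \cdot 288\right) + 59536 = \left(-217218 + \frac{144}{49}\right) + 59536 = - \frac{10643538}{49} + 59536 = - \frac{7726274}{49}$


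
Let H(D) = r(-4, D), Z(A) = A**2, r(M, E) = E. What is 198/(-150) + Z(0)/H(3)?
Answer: -33/25 ≈ -1.3200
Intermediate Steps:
H(D) = D
198/(-150) + Z(0)/H(3) = 198/(-150) + 0**2/3 = 198*(-1/150) + 0*(1/3) = -33/25 + 0 = -33/25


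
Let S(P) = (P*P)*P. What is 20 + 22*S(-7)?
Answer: -7526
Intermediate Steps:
S(P) = P**3 (S(P) = P**2*P = P**3)
20 + 22*S(-7) = 20 + 22*(-7)**3 = 20 + 22*(-343) = 20 - 7546 = -7526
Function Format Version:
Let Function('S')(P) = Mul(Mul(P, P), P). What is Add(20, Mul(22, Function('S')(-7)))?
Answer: -7526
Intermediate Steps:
Function('S')(P) = Pow(P, 3) (Function('S')(P) = Mul(Pow(P, 2), P) = Pow(P, 3))
Add(20, Mul(22, Function('S')(-7))) = Add(20, Mul(22, Pow(-7, 3))) = Add(20, Mul(22, -343)) = Add(20, -7546) = -7526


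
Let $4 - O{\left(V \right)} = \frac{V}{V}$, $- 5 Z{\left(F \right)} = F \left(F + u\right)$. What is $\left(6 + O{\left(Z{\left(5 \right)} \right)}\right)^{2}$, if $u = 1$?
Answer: $81$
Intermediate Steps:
$Z{\left(F \right)} = - \frac{F \left(1 + F\right)}{5}$ ($Z{\left(F \right)} = - \frac{F \left(F + 1\right)}{5} = - \frac{F \left(1 + F\right)}{5}$)
$O{\left(V \right)} = 3$ ($O{\left(V \right)} = 4 - \frac{V}{V} = 4 - 1 = 3$)
$\left(6 + O{\left(Z{\left(5 \right)} \right)}\right)^{2} = \left(6 + 3\right)^{2} = 9^{2} = 81$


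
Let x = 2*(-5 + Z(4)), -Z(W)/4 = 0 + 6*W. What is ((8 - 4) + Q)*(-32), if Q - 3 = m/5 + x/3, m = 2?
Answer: 28768/15 ≈ 1917.9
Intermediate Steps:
Z(W) = -24*W (Z(W) = -4*(0 + 6*W) = -24*W)
x = -202 (x = 2*(-5 - 24*4) = 2*(-5 - 96) = 2*(-101) = -202)
Q = -959/15 (Q = 3 + (2/5 - 202/3) = 3 - 1004/15 = -959/15 ≈ -63.933)
((8 - 4) + Q)*(-32) = ((8 - 4) - 959/15)*(-32) = (4 - 959/15)*(-32) = -899/15*(-32) = 28768/15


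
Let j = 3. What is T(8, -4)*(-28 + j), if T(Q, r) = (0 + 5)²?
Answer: -625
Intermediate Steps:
T(Q, r) = 25 (T(Q, r) = 5² = 25)
T(8, -4)*(-28 + j) = 25*(-28 + 3) = 25*(-25) = -625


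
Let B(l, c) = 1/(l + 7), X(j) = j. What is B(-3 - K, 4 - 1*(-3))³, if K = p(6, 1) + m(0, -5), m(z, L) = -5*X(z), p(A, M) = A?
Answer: -⅛ ≈ -0.12500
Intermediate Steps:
m(z, L) = -5*z
K = 6 (K = 6 - 5*0 = 6 + 0 = 6)
B(l, c) = 1/(7 + l)
B(-3 - K, 4 - 1*(-3))³ = (1/(7 + (-3 - 1*6)))³ = (1/(7 + (-3 - 6)))³ = (1/(7 - 9))³ = (1/(-2))³ = (-½)³ = -⅛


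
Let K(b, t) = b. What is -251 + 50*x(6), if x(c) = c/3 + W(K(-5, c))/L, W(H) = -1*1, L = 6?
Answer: -478/3 ≈ -159.33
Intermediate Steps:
W(H) = -1
x(c) = -1/6 + c/3 (x(c) = c/3 - 1/6 = -1/6 + c/3)
-251 + 50*x(6) = -251 + 50*(-1/6 + (1/3)*6) = -251 + 50*(-1/6 + 2) = -251 + 50*(11/6) = -251 + 275/3 = -478/3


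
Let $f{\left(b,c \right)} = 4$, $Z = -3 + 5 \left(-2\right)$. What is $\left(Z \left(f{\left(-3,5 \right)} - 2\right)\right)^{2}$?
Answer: $676$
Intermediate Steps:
$Z = -13$ ($Z = -3 - 10 = -13$)
$\left(Z \left(f{\left(-3,5 \right)} - 2\right)\right)^{2} = \left(- 13 \left(4 - 2\right)\right)^{2} = \left(\left(-13\right) 2\right)^{2} = \left(-26\right)^{2} = 676$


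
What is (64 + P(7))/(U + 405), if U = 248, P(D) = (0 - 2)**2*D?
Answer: 92/653 ≈ 0.14089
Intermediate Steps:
P(D) = 4*D (P(D) = (-2)**2*D = 4*D)
(64 + P(7))/(U + 405) = (64 + 4*7)/(248 + 405) = (64 + 28)/653 = 92*(1/653) = 92/653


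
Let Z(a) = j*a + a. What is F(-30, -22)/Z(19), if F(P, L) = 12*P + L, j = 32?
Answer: -382/627 ≈ -0.60925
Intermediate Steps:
F(P, L) = L + 12*P
Z(a) = 33*a (Z(a) = 32*a + a = 33*a)
F(-30, -22)/Z(19) = (-22 + 12*(-30))/((33*19)) = (-22 - 360)/627 = -382*1/627 = -382/627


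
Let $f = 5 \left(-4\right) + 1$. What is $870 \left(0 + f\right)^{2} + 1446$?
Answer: $315516$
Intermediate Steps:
$f = -19$ ($f = -20 + 1 = -19$)
$870 \left(0 + f\right)^{2} + 1446 = 870 \left(0 - 19\right)^{2} + 1446 = 870 \left(-19\right)^{2} + 1446 = 870 \cdot 361 + 1446 = 314070 + 1446 = 315516$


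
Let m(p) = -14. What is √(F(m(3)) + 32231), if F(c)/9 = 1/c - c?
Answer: √6341846/14 ≈ 179.88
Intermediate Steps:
F(c) = -9*c + 9/c (F(c) = 9*(1/c - c) = -9*c + 9/c)
√(F(m(3)) + 32231) = √((-9*(-14) + 9/(-14)) + 32231) = √((126 + 9*(-1/14)) + 32231) = √((126 - 9/14) + 32231) = √(1755/14 + 32231) = √(452989/14) = √6341846/14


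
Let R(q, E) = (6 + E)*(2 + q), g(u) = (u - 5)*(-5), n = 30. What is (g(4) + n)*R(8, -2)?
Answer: 1400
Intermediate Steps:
g(u) = 25 - 5*u (g(u) = (-5 + u)*(-5) = 25 - 5*u)
R(q, E) = (2 + q)*(6 + E)
(g(4) + n)*R(8, -2) = ((25 - 5*4) + 30)*(12 + 2*(-2) + 6*8 - 2*8) = ((25 - 20) + 30)*(12 - 4 + 48 - 16) = (5 + 30)*40 = 35*40 = 1400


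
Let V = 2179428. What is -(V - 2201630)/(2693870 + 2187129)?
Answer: 22202/4880999 ≈ 0.0045487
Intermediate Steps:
-(V - 2201630)/(2693870 + 2187129) = -(2179428 - 2201630)/(2693870 + 2187129) = -(-22202)/4880999 = -1*(-22202/4880999) = 22202/4880999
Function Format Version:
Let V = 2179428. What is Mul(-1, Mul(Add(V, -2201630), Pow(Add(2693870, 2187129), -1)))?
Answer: Rational(22202, 4880999) ≈ 0.0045487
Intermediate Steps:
Mul(-1, Mul(Add(V, -2201630), Pow(Add(2693870, 2187129), -1))) = Mul(-1, Mul(Add(2179428, -2201630), Pow(Add(2693870, 2187129), -1))) = Mul(-1, Mul(-22202, Pow(4880999, -1))) = Mul(-1, Mul(-22202, Rational(1, 4880999))) = Mul(-1, Rational(-22202, 4880999)) = Rational(22202, 4880999)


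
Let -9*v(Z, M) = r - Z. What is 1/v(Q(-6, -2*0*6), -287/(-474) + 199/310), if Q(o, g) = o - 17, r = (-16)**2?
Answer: -1/31 ≈ -0.032258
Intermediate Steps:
r = 256
Q(o, g) = -17 + o
v(Z, M) = -256/9 + Z/9 (v(Z, M) = -(256 - Z)/9 = -256/9 + Z/9)
1/v(Q(-6, -2*0*6), -287/(-474) + 199/310) = 1/(-256/9 + (-17 - 6)/9) = 1/(-256/9 + (1/9)*(-23)) = 1/(-256/9 - 23/9) = 1/(-31) = -1/31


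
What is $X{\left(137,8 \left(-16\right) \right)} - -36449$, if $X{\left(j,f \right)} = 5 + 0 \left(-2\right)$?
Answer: $36454$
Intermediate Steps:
$X{\left(j,f \right)} = 5$ ($X{\left(j,f \right)} = 5 + 0 = 5$)
$X{\left(137,8 \left(-16\right) \right)} - -36449 = 5 - -36449 = 5 + 36449 = 36454$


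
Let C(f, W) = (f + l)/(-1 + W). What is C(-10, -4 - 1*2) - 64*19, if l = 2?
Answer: -8504/7 ≈ -1214.9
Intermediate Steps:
C(f, W) = (2 + f)/(-1 + W) (C(f, W) = (f + 2)/(-1 + W) = (2 + f)/(-1 + W))
C(-10, -4 - 1*2) - 64*19 = (2 - 10)/(-1 + (-4 - 1*2)) - 64*19 = -8/(-1 + (-4 - 2)) - 1216 = -8/(-1 - 6) - 1216 = -8/(-7) - 1216 = -⅐*(-8) - 1216 = 8/7 - 1216 = -8504/7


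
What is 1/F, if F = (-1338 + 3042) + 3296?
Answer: 1/5000 ≈ 0.00020000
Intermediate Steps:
F = 5000 (F = 1704 + 3296 = 5000)
1/F = 1/5000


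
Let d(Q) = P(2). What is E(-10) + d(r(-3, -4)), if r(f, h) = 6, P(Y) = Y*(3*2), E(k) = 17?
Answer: 29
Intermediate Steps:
P(Y) = 6*Y (P(Y) = Y*6 = 6*Y)
d(Q) = 12 (d(Q) = 6*2 = 12)
E(-10) + d(r(-3, -4)) = 17 + 12 = 29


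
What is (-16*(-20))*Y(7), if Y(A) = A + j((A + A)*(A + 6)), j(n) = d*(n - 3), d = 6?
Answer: 345920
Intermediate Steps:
j(n) = -18 + 6*n (j(n) = 6*(n - 3) = 6*(-3 + n) = -18 + 6*n)
Y(A) = -18 + A + 12*A*(6 + A) (Y(A) = A + (-18 + 6*((A + A)*(A + 6))) = A + (-18 + 6*((2*A)*(6 + A))) = A + (-18 + 6*(2*A*(6 + A))) = A + (-18 + 12*A*(6 + A)) = -18 + A + 12*A*(6 + A))
(-16*(-20))*Y(7) = (-16*(-20))*(-18 + 7 + 12*7*(6 + 7)) = 320*(-18 + 7 + 12*7*13) = 320*(-18 + 7 + 1092) = 320*1081 = 345920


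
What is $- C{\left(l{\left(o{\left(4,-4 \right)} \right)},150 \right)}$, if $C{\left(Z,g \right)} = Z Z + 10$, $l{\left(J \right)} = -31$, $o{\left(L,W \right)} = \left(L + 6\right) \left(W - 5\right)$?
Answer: $-971$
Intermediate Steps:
$o{\left(L,W \right)} = \left(-5 + W\right) \left(6 + L\right)$ ($o{\left(L,W \right)} = \left(6 + L\right) \left(-5 + W\right) = \left(-5 + W\right) \left(6 + L\right)$)
$C{\left(Z,g \right)} = 10 + Z^{2}$ ($C{\left(Z,g \right)} = Z^{2} + 10 = 10 + Z^{2}$)
$- C{\left(l{\left(o{\left(4,-4 \right)} \right)},150 \right)} = - (10 + \left(-31\right)^{2}) = - (10 + 961) = \left(-1\right) 971 = -971$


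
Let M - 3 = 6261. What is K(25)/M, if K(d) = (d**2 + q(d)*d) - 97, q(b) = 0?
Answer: 22/261 ≈ 0.084291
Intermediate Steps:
M = 6264 (M = 3 + 6261 = 6264)
K(d) = -97 + d**2 (K(d) = (d**2 + 0*d) - 97 = (d**2 + 0) - 97 = d**2 - 97 = -97 + d**2)
K(25)/M = (-97 + 25**2)/6264 = (-97 + 625)*(1/6264) = 528*(1/6264) = 22/261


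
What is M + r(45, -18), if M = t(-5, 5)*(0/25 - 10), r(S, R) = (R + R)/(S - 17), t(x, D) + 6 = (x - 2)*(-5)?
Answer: -2039/7 ≈ -291.29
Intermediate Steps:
t(x, D) = 4 - 5*x (t(x, D) = -6 + (x - 2)*(-5) = -6 + (-2 + x)*(-5) = -6 + (10 - 5*x) = 4 - 5*x)
r(S, R) = 2*R/(-17 + S) (r(S, R) = (2*R)/(-17 + S) = 2*R/(-17 + S))
M = -290 (M = (4 - 5*(-5))*(0/25 - 10) = (4 + 25)*(0*(1/25) - 10) = 29*(0 - 10) = 29*(-10) = -290)
M + r(45, -18) = -290 + 2*(-18)/(-17 + 45) = -290 + 2*(-18)/28 = -290 + 2*(-18)*(1/28) = -290 - 9/7 = -2039/7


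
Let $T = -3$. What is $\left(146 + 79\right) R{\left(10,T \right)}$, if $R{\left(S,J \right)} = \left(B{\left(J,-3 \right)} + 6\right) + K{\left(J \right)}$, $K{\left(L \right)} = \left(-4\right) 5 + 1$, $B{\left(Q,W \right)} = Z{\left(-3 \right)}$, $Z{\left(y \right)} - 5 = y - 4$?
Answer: $-3375$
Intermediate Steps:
$Z{\left(y \right)} = 1 + y$ ($Z{\left(y \right)} = 5 + \left(y - 4\right) = 5 + \left(-4 + y\right) = 1 + y$)
$B{\left(Q,W \right)} = -2$ ($B{\left(Q,W \right)} = 1 - 3 = -2$)
$K{\left(L \right)} = -19$ ($K{\left(L \right)} = -20 + 1 = -19$)
$R{\left(S,J \right)} = -15$ ($R{\left(S,J \right)} = \left(-2 + 6\right) - 19 = 4 - 19 = -15$)
$\left(146 + 79\right) R{\left(10,T \right)} = \left(146 + 79\right) \left(-15\right) = 225 \left(-15\right) = -3375$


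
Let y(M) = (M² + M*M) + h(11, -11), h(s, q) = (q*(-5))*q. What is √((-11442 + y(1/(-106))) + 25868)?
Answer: √155292758/106 ≈ 117.56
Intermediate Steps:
h(s, q) = -5*q² (h(s, q) = (-5*q)*q = -5*q²)
y(M) = -605 + 2*M² (y(M) = (M² + M*M) - 5*(-11)² = (M² + M²) - 5*121 = 2*M² - 605 = -605 + 2*M²)
√((-11442 + y(1/(-106))) + 25868) = √((-11442 + (-605 + 2*(1/(-106))²)) + 25868) = √((-11442 + (-605 + 2*(-1/106)²)) + 25868) = √((-11442 + (-605 + 2*(1/11236))) + 25868) = √((-11442 + (-605 + 1/5618)) + 25868) = √((-11442 - 3398889/5618) + 25868) = √(-67680045/5618 + 25868) = √(77646379/5618) = √155292758/106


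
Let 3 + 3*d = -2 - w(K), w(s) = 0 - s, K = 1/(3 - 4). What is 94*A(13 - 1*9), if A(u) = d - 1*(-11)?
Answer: 846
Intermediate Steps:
K = -1 (K = 1/(-1) = -1)
w(s) = -s
d = -2 (d = -1 + (-2 - (-1)*(-1))/3 = -1 + (-2 - 1*1)/3 = -1 + (-2 - 1)/3 = -1 + (1/3)*(-3) = -1 - 1 = -2)
A(u) = 9 (A(u) = -2 - 1*(-11) = -2 + 11 = 9)
94*A(13 - 1*9) = 94*9 = 846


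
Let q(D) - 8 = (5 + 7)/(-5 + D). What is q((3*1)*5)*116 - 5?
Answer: 5311/5 ≈ 1062.2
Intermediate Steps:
q(D) = 8 + 12/(-5 + D) (q(D) = 8 + (5 + 7)/(-5 + D) = 8 + 12/(-5 + D))
q((3*1)*5)*116 - 5 = (4*(-7 + 2*((3*1)*5))/(-5 + (3*1)*5))*116 - 5 = (4*(-7 + 2*(3*5))/(-5 + 3*5))*116 - 5 = (4*(-7 + 2*15)/(-5 + 15))*116 - 5 = (4*(-7 + 30)/10)*116 - 5 = (4*(⅒)*23)*116 - 5 = (46/5)*116 - 5 = 5336/5 - 5 = 5311/5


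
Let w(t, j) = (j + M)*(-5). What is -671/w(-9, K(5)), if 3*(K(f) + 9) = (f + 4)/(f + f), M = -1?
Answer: -1342/97 ≈ -13.835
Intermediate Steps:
K(f) = -9 + (4 + f)/(6*f) (K(f) = -9 + ((f + 4)/(f + f))/3 = -9 + ((4 + f)/((2*f)))/3 = -9 + ((4 + f)*(1/(2*f)))/3 = -9 + ((4 + f)/(2*f))/3 = -9 + (4 + f)/(6*f))
w(t, j) = 5 - 5*j (w(t, j) = (j - 1)*(-5) = (-1 + j)*(-5) = 5 - 5*j)
-671/w(-9, K(5)) = -671/(5 - 5*(4 - 53*5)/(6*5)) = -671/(5 - 5*(4 - 265)/(6*5)) = -671/(5 - 5*(-261)/(6*5)) = -671/(5 - 5*(-87/10)) = -671/(5 + 87/2) = -671/97/2 = -671*2/97 = -1342/97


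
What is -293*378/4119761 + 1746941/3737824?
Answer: 6783000441805/15398941540064 ≈ 0.44049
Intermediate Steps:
-293*378/4119761 + 1746941/3737824 = -110754*1/4119761 + 1746941*(1/3737824) = -110754/4119761 + 1746941/3737824 = 6783000441805/15398941540064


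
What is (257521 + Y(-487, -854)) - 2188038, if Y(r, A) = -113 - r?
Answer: -1930143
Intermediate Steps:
(257521 + Y(-487, -854)) - 2188038 = (257521 + (-113 - 1*(-487))) - 2188038 = (257521 + (-113 + 487)) - 2188038 = (257521 + 374) - 2188038 = 257895 - 2188038 = -1930143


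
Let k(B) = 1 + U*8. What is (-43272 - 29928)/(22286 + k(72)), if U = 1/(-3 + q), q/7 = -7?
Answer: -951600/289729 ≈ -3.2844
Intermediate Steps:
q = -49 (q = 7*(-7) = -49)
U = -1/52 (U = 1/(-3 - 49) = 1/(-52) = -1/52 ≈ -0.019231)
k(B) = 11/13 (k(B) = 1 - 1/52*8 = 1 - 2/13 = 11/13)
(-43272 - 29928)/(22286 + k(72)) = (-43272 - 29928)/(22286 + 11/13) = -73200/289729/13 = -73200*13/289729 = -951600/289729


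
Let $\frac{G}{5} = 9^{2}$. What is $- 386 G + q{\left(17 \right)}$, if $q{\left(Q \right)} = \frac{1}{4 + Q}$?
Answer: $- \frac{3282929}{21} \approx -1.5633 \cdot 10^{5}$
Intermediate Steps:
$G = 405$ ($G = 5 \cdot 9^{2} = 5 \cdot 81 = 405$)
$- 386 G + q{\left(17 \right)} = \left(-386\right) 405 + \frac{1}{4 + 17} = -156330 + \frac{1}{21} = - \frac{3282929}{21}$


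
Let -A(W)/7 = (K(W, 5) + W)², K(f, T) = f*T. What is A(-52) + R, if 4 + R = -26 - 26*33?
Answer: -682296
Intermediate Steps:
K(f, T) = T*f
A(W) = -252*W² (A(W) = -7*(5*W + W)² = -7*36*W² = -252*W²)
R = -888 (R = -4 + (-26 - 26*33) = -4 + (-26 - 858) = -4 - 884 = -888)
A(-52) + R = -252*(-52)² - 888 = -252*2704 - 888 = -681408 - 888 = -682296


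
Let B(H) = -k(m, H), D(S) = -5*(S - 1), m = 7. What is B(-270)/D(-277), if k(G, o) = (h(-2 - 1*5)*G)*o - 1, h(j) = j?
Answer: -13229/1390 ≈ -9.5173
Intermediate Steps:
k(G, o) = -1 - 7*G*o (k(G, o) = ((-2 - 1*5)*G)*o - 1 = ((-2 - 5)*G)*o - 1 = (-7*G)*o - 1 = -7*G*o - 1 = -1 - 7*G*o)
D(S) = 5 - 5*S (D(S) = -5*(-1 + S) = 5 - 5*S)
B(H) = 1 + 49*H (B(H) = -(-1 - 7*7*H) = -(-1 - 49*H) = 1 + 49*H)
B(-270)/D(-277) = (1 + 49*(-270))/(5 - 5*(-277)) = (1 - 13230)/(5 + 1385) = -13229/1390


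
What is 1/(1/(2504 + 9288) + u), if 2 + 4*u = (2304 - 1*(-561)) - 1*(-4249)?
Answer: 11792/20966177 ≈ 0.00056243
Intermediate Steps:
u = 1778 (u = -½ + ((2304 - 1*(-561)) - 1*(-4249))/4 = -½ + ((2304 + 561) + 4249)/4 = -½ + (2865 + 4249)/4 = -½ + (¼)*7114 = -½ + 3557/2 = 1778)
1/(1/(2504 + 9288) + u) = 1/(1/(2504 + 9288) + 1778) = 1/(1/11792 + 1778) = 1/(20966177/11792) = 11792/20966177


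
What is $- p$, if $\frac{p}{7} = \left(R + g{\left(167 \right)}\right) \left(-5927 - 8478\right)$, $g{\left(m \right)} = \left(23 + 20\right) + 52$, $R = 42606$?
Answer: $4305755335$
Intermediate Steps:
$g{\left(m \right)} = 95$ ($g{\left(m \right)} = 43 + 52 = 95$)
$p = -4305755335$ ($p = 7 \left(42606 + 95\right) \left(-5927 - 8478\right) = 7 \cdot 42701 \left(-14405\right) = 7 \left(-615107905\right) = -4305755335$)
$- p = \left(-1\right) \left(-4305755335\right) = 4305755335$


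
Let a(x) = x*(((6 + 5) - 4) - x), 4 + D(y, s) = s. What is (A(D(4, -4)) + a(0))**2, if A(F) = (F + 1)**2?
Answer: 2401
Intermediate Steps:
D(y, s) = -4 + s
a(x) = x*(7 - x) (a(x) = x*((11 - 4) - x) = x*(7 - x))
A(F) = (1 + F)**2
(A(D(4, -4)) + a(0))**2 = ((1 + (-4 - 4))**2 + 0*(7 - 1*0))**2 = ((1 - 8)**2 + 0*(7 + 0))**2 = ((-7)**2 + 0*7)**2 = (49 + 0)**2 = 49**2 = 2401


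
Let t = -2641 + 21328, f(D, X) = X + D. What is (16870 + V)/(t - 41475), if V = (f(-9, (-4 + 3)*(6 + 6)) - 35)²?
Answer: -10003/11394 ≈ -0.87792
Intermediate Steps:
f(D, X) = D + X
t = 18687
V = 3136 (V = ((-9 + (-4 + 3)*(6 + 6)) - 35)² = ((-9 - 1*12) - 35)² = ((-9 - 12) - 35)² = (-21 - 35)² = (-56)² = 3136)
(16870 + V)/(t - 41475) = (16870 + 3136)/(18687 - 41475) = 20006/(-22788) = 20006*(-1/22788) = -10003/11394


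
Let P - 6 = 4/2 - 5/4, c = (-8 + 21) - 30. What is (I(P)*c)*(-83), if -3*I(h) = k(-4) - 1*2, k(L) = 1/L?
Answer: 4233/4 ≈ 1058.3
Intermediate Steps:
c = -17 (c = 13 - 30 = -17)
P = 27/4 (P = 6 + (4/2 - 5/4) = 6 + (4*(1/2) - 5*1/4) = 6 + (2 - 5/4) = 6 + 3/4 = 27/4 ≈ 6.7500)
I(h) = 3/4 (I(h) = -(1/(-4) - 1*2)/3 = -(-1/4 - 2)/3 = -1/3*(-9/4) = 3/4)
(I(P)*c)*(-83) = ((3/4)*(-17))*(-83) = -51/4*(-83) = 4233/4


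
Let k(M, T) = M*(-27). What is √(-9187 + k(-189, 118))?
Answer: 2*I*√1021 ≈ 63.906*I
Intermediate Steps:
k(M, T) = -27*M
√(-9187 + k(-189, 118)) = √(-9187 - 27*(-189)) = √(-9187 + 5103) = √(-4084) = 2*I*√1021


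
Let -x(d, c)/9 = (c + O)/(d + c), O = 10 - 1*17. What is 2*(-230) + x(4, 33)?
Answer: -17254/37 ≈ -466.32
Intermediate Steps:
O = -7 (O = 10 - 17 = -7)
x(d, c) = -9*(-7 + c)/(c + d) (x(d, c) = -9*(c - 7)/(d + c) = -9*(-7 + c)/(c + d))
2*(-230) + x(4, 33) = 2*(-230) + 9*(7 - 1*33)/(33 + 4) = -460 + 9*(7 - 33)/37 = -460 + 9*(1/37)*(-26) = -460 - 234/37 = -17254/37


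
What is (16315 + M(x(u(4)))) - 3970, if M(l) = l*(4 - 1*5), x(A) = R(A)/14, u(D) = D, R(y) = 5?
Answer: 172825/14 ≈ 12345.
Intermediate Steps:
x(A) = 5/14
M(l) = -l (M(l) = l*(4 - 5) = l*(-1) = -l)
(16315 + M(x(u(4)))) - 3970 = (16315 - 1*5/14) - 3970 = (16315 - 5/14) - 3970 = 228405/14 - 3970 = 172825/14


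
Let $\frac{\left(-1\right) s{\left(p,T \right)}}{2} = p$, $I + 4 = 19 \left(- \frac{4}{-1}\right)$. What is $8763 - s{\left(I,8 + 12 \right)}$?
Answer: $8907$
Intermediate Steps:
$I = 72$ ($I = -4 + 19 \left(- \frac{4}{-1}\right) = -4 + 19 \left(\left(-4\right) \left(-1\right)\right) = -4 + 19 \cdot 4 = -4 + 76 = 72$)
$s{\left(p,T \right)} = - 2 p$
$8763 - s{\left(I,8 + 12 \right)} = 8763 - \left(-2\right) 72 = 8763 - -144 = 8763 + 144 = 8907$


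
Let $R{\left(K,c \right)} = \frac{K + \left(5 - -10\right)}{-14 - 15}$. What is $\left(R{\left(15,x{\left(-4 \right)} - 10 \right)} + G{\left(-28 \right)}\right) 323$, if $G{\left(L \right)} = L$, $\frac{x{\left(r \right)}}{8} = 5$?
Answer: $- \frac{271966}{29} \approx -9378.1$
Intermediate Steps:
$x{\left(r \right)} = 40$ ($x{\left(r \right)} = 8 \cdot 5 = 40$)
$R{\left(K,c \right)} = - \frac{15}{29} - \frac{K}{29}$ ($R{\left(K,c \right)} = \frac{K + \left(5 + 10\right)}{-29} = \left(K + 15\right) \left(- \frac{1}{29}\right) = \left(15 + K\right) \left(- \frac{1}{29}\right) = - \frac{15}{29} - \frac{K}{29}$)
$\left(R{\left(15,x{\left(-4 \right)} - 10 \right)} + G{\left(-28 \right)}\right) 323 = \left(\left(- \frac{15}{29} - \frac{15}{29}\right) - 28\right) 323 = \left(- \frac{30}{29} - 28\right) 323 = \left(- \frac{842}{29}\right) 323 = - \frac{271966}{29}$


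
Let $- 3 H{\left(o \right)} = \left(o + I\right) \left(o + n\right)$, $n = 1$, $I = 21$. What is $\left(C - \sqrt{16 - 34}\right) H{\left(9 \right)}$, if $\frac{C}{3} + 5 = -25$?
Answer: $9000 + 300 i \sqrt{2} \approx 9000.0 + 424.26 i$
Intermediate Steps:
$C = -90$ ($C = -15 + 3 \left(-25\right) = -15 - 75 = -90$)
$H{\left(o \right)} = - \frac{\left(1 + o\right) \left(21 + o\right)}{3}$ ($H{\left(o \right)} = - \frac{\left(o + 21\right) \left(o + 1\right)}{3} = - \frac{\left(21 + o\right) \left(1 + o\right)}{3} = - \frac{\left(1 + o\right) \left(21 + o\right)}{3}$)
$\left(C - \sqrt{16 - 34}\right) H{\left(9 \right)} = \left(-90 - \sqrt{16 - 34}\right) \left(-7 - 66 - \frac{9^{2}}{3}\right) = \left(-90 - \sqrt{16 - 34}\right) \left(-7 - 66 - 27\right) = \left(-90 - \sqrt{-18}\right) \left(-100\right) = \left(-90 - 3 i \sqrt{2}\right) \left(-100\right) = 9000 + 300 i \sqrt{2}$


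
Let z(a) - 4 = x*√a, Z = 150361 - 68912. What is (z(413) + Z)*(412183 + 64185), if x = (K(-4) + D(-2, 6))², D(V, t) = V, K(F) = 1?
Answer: 38801602704 + 476368*√413 ≈ 3.8811e+10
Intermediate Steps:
Z = 81449
x = 1 (x = (1 - 2)² = (-1)² = 1)
z(a) = 4 + √a (z(a) = 4 + 1*√a = 4 + √a)
(z(413) + Z)*(412183 + 64185) = ((4 + √413) + 81449)*(412183 + 64185) = (81453 + √413)*476368 = 38801602704 + 476368*√413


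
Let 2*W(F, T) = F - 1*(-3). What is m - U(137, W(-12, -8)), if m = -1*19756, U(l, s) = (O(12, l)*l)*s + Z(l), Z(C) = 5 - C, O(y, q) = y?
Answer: -12226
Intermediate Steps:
W(F, T) = 3/2 + F/2 (W(F, T) = (F - 1*(-3))/2 = (F + 3)/2 = (3 + F)/2 = 3/2 + F/2)
U(l, s) = 5 - l + 12*l*s (U(l, s) = (12*l)*s + (5 - l) = 12*l*s + (5 - l) = 5 - l + 12*l*s)
m = -19756
m - U(137, W(-12, -8)) = -19756 - (5 - 1*137 + 12*137*(3/2 + (1/2)*(-12))) = -19756 - (5 - 137 + 12*137*(3/2 - 6)) = -19756 - (5 - 137 + 12*137*(-9/2)) = -19756 - (5 - 137 - 7398) = -19756 - 1*(-7530) = -19756 + 7530 = -12226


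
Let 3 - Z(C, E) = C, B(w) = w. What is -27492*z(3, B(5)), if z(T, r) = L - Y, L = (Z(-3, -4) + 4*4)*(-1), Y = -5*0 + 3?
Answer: 687300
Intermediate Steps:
Z(C, E) = 3 - C
Y = 3 (Y = 0 + 3 = 3)
L = -22 (L = ((3 - 1*(-3)) + 4*4)*(-1) = ((3 + 3) + 16)*(-1) = (6 + 16)*(-1) = 22*(-1) = -22)
z(T, r) = -25 (z(T, r) = -22 - 1*3 = -22 - 3 = -25)
-27492*z(3, B(5)) = -27492*(-25) = 687300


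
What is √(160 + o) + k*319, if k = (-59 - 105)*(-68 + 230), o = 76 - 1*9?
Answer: -8475192 + √227 ≈ -8.4752e+6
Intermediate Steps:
o = 67 (o = 76 - 9 = 67)
k = -26568 (k = -164*162 = -26568)
√(160 + o) + k*319 = √(160 + 67) - 26568*319 = √227 - 8475192 = -8475192 + √227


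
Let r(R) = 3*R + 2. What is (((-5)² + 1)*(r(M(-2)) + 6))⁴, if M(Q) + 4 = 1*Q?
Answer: 4569760000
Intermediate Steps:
M(Q) = -4 + Q (M(Q) = -4 + 1*Q = -4 + Q)
r(R) = 2 + 3*R
(((-5)² + 1)*(r(M(-2)) + 6))⁴ = (((-5)² + 1)*((2 + 3*(-4 - 2)) + 6))⁴ = ((25 + 1)*((2 + 3*(-6)) + 6))⁴ = (26*((2 - 18) + 6))⁴ = (26*(-16 + 6))⁴ = (26*(-10))⁴ = (-260)⁴ = 4569760000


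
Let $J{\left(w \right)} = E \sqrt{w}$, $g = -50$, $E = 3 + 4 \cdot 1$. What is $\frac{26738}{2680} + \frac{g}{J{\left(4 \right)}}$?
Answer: $\frac{60083}{9380} \approx 6.4054$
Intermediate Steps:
$E = 7$ ($E = 3 + 4 = 7$)
$J{\left(w \right)} = 7 \sqrt{w}$
$\frac{26738}{2680} + \frac{g}{J{\left(4 \right)}} = \frac{26738}{2680} - \frac{50}{7 \sqrt{4}} = 26738 \cdot \frac{1}{2680} - \frac{50}{7 \cdot 2} = \frac{13369}{1340} - \frac{50}{14} = \frac{13369}{1340} - \frac{25}{7} = \frac{60083}{9380}$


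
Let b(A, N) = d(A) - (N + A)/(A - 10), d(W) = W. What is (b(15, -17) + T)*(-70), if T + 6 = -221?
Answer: 14812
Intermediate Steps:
T = -227 (T = -6 - 221 = -227)
b(A, N) = A - (A + N)/(-10 + A) (b(A, N) = A - (N + A)/(A - 10) = A - (A + N)/(-10 + A))
(b(15, -17) + T)*(-70) = ((15² - 1*(-17) - 11*15)/(-10 + 15) - 227)*(-70) = ((225 + 17 - 165)/5 - 227)*(-70) = ((⅕)*77 - 227)*(-70) = (77/5 - 227)*(-70) = -1058/5*(-70) = 14812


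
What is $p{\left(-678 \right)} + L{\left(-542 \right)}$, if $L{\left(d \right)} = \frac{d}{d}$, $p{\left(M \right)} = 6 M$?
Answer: $-4067$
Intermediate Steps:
$L{\left(d \right)} = 1$
$p{\left(-678 \right)} + L{\left(-542 \right)} = 6 \left(-678\right) + 1 = -4068 + 1 = -4067$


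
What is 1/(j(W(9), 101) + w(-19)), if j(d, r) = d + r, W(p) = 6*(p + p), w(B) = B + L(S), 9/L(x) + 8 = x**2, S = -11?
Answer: 113/21479 ≈ 0.0052610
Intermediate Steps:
L(x) = 9/(-8 + x**2)
w(B) = 9/113 + B (w(B) = B + 9/(-8 + (-11)**2) = B + 9/(-8 + 121) = B + 9/113 = 9/113 + B)
W(p) = 12*p (W(p) = 6*(2*p) = 12*p)
1/(j(W(9), 101) + w(-19)) = 1/((12*9 + 101) + (9/113 - 19)) = 1/((108 + 101) - 2138/113) = 1/(209 - 2138/113) = 1/(21479/113) = 113/21479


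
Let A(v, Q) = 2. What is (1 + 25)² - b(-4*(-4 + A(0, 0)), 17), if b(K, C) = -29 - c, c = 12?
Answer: 717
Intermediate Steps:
b(K, C) = -41 (b(K, C) = -29 - 1*12 = -29 - 12 = -41)
(1 + 25)² - b(-4*(-4 + A(0, 0)), 17) = (1 + 25)² - 1*(-41) = 26² + 41 = 676 + 41 = 717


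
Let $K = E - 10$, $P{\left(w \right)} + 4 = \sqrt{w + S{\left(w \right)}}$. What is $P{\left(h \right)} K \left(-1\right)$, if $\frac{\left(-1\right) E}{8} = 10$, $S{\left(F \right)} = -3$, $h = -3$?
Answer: $-360 + 90 i \sqrt{6} \approx -360.0 + 220.45 i$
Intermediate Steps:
$E = -80$ ($E = \left(-8\right) 10 = -80$)
$P{\left(w \right)} = -4 + \sqrt{-3 + w}$ ($P{\left(w \right)} = -4 + \sqrt{w - 3} = -4 + \sqrt{-3 + w}$)
$K = -90$ ($K = -80 - 10 = -90$)
$P{\left(h \right)} K \left(-1\right) = \left(-4 + \sqrt{-3 - 3}\right) \left(-90\right) \left(-1\right) = \left(-4 + \sqrt{-6}\right) \left(-90\right) \left(-1\right) = \left(-4 + i \sqrt{6}\right) \left(-90\right) \left(-1\right) = \left(360 - 90 i \sqrt{6}\right) \left(-1\right) = -360 + 90 i \sqrt{6}$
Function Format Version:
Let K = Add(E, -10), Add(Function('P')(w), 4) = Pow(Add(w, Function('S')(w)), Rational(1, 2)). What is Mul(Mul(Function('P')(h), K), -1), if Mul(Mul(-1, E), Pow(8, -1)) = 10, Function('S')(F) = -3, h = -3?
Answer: Add(-360, Mul(90, I, Pow(6, Rational(1, 2)))) ≈ Add(-360.00, Mul(220.45, I))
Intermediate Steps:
E = -80 (E = Mul(-8, 10) = -80)
Function('P')(w) = Add(-4, Pow(Add(-3, w), Rational(1, 2))) (Function('P')(w) = Add(-4, Pow(Add(w, -3), Rational(1, 2))) = Add(-4, Pow(Add(-3, w), Rational(1, 2))))
K = -90 (K = Add(-80, -10) = -90)
Mul(Mul(Function('P')(h), K), -1) = Mul(Mul(Add(-4, Pow(Add(-3, -3), Rational(1, 2))), -90), -1) = Mul(Mul(Add(-4, Pow(-6, Rational(1, 2))), -90), -1) = Mul(Mul(Add(-4, Mul(I, Pow(6, Rational(1, 2)))), -90), -1) = Mul(Add(360, Mul(-90, I, Pow(6, Rational(1, 2)))), -1) = Add(-360, Mul(90, I, Pow(6, Rational(1, 2))))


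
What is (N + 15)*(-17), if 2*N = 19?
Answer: -833/2 ≈ -416.50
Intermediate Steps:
N = 19/2 (N = (1/2)*19 = 19/2 ≈ 9.5000)
(N + 15)*(-17) = (19/2 + 15)*(-17) = (49/2)*(-17) = -833/2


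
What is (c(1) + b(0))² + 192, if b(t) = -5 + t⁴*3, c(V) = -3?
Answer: 256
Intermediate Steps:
b(t) = -5 + 3*t⁴
(c(1) + b(0))² + 192 = (-3 + (-5 + 3*0⁴))² + 192 = (-3 + (-5 + 3*0))² + 192 = (-3 + (-5 + 0))² + 192 = (-3 - 5)² + 192 = (-8)² + 192 = 64 + 192 = 256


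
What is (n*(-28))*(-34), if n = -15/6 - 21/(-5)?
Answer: 8092/5 ≈ 1618.4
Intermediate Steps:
n = 17/10 (n = -15*⅙ - 21*(-⅕) = -5/2 + 21/5 = 17/10 ≈ 1.7000)
(n*(-28))*(-34) = ((17/10)*(-28))*(-34) = -238/5*(-34) = 8092/5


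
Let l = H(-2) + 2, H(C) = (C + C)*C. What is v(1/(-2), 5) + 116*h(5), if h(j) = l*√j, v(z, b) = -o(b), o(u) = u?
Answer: -5 + 1160*√5 ≈ 2588.8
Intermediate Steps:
H(C) = 2*C² (H(C) = (2*C)*C = 2*C²)
l = 10 (l = 2*(-2)² + 2 = 2*4 + 2 = 8 + 2 = 10)
v(z, b) = -b
h(j) = 10*√j
v(1/(-2), 5) + 116*h(5) = -1*5 + 116*(10*√5) = -5 + 1160*√5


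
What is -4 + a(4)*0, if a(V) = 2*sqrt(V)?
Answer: -4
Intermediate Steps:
-4 + a(4)*0 = -4 + (2*sqrt(4))*0 = -4 + (2*2)*0 = -4 + 4*0 = -4 + 0 = -4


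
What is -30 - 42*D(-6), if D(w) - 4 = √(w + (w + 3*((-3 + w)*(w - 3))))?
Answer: -198 - 42*√231 ≈ -836.34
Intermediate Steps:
D(w) = 4 + √(2*w + 3*(-3 + w)²) (D(w) = 4 + √(w + (w + 3*((-3 + w)*(w - 3)))) = 4 + √(w + (w + 3*((-3 + w)*(-3 + w)))) = 4 + √(w + (w + 3*(-3 + w)²)) = 4 + √(2*w + 3*(-3 + w)²))
-30 - 42*D(-6) = -30 - 42*(4 + √(2*(-6) + 3*(-3 - 6)²)) = -30 - 42*(4 + √(-12 + 3*(-9)²)) = -30 - 42*(4 + √(-12 + 3*81)) = -30 - 42*(4 + √(-12 + 243)) = -30 - 42*(4 + √231) = -30 + (-168 - 42*√231) = -198 - 42*√231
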